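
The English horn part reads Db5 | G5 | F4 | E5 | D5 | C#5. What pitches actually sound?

Gb4 C5 Bb3 A4 G4 F#4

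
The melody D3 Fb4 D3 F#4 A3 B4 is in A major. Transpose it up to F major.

A major to F major up is a minor sixth, so every note moves up by that interval.
D3 becomes Bb3
Fb4 becomes Dbb5
D3 becomes Bb3
F#4 becomes D5
A3 becomes F4
B4 becomes G5

Bb3 Dbb5 Bb3 D5 F4 G5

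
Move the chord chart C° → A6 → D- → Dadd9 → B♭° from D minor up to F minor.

D minor up to F minor is a minor third; each chord root moves by that interval while the quality stays the same.
C°: root C up a minor third → Eb, giving Eb°.
A6: root A up a minor third → C, giving C6.
D-: root D up a minor third → F, giving F-.
Dadd9: root D up a minor third → F, giving Fadd9.
B♭°: root B♭ up a minor third → Db, giving Db°.

Eb° C6 F- Fadd9 Db°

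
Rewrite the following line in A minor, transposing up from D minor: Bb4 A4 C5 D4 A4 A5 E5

F5 E5 G5 A4 E5 E6 B5

From D up to A is a perfect fifth; apply that to each pitch.
Bb4 gives F5
A4 gives E5
C5 gives G5
D4 gives A4
A4 gives E5
A5 gives E6
E5 gives B5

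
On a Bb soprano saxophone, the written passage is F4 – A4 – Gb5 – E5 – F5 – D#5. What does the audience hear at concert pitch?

Eb4 G4 Fb5 D5 Eb5 C#5

The Bb soprano saxophone sounds a major second below written, so transpose each written note down a major second.
F4 becomes Eb4
A4 becomes G4
Gb5 becomes Fb5
E5 becomes D5
F5 becomes Eb5
D#5 becomes C#5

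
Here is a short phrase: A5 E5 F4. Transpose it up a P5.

E6 B5 C5

A perfect fifth up from A5 gives E6.
E5 up a perfect fifth is B5.
F4: a fifth up reaches C, and 7 semitones makes it C5.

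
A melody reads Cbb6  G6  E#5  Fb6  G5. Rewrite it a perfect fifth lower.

Cbb6 → Fbb5
G6 → C6
E#5 → A#4
Fb6 → Bbb5
G5 → C5

Fbb5 C6 A#4 Bbb5 C5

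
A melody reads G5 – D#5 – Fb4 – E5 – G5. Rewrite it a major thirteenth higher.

G5 → E7
D#5 → B#6
Fb4 → Db6
E5 → C#7
G5 → E7

E7 B#6 Db6 C#7 E7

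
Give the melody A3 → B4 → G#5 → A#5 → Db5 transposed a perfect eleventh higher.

A3: an eleventh up reaches D, and 17 semitones makes it D5.
B4 up a perfect eleventh is E6.
G#5 up a perfect eleventh is C#7.
A#5: an eleventh up reaches D, and 17 semitones makes it D#7.
A perfect eleventh up from Db5 gives Gb6.

D5 E6 C#7 D#7 Gb6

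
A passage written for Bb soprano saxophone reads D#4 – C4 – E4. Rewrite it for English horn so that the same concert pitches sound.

First find concert pitch: the Bb soprano saxophone sounds a major second below written, so D#4 C4 E4 sounds C#4 Bb3 D4.
Then write for English horn: it sounds a perfect fifth below written, so the part must be a perfect fifth above concert.
C#4 → G#4
Bb3 → F4
D4 → A4

G#4 F4 A4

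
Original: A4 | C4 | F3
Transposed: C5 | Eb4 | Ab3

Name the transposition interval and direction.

From A4 to C5 is 3 letter names — a third of some quality.
A4 to C5 is 3 semitones, which makes it a minor third; the second version is higher, so the direction is up.
Checking another pair — F3 → Ab3 — gives the same interval.

up a minor third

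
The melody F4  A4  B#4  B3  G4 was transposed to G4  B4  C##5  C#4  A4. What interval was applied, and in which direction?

up a major second

Take the first pair: F4 → G4. F to G spans 2 letter names, so the interval is some kind of second.
F4 to G4 is 2 semitones, which makes it a major second; the second version is higher, so the direction is up.
Checking another pair — G4 → A4 — gives the same interval.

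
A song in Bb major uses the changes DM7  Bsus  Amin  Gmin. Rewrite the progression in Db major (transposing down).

FM7 Dsus Cmin Bbmin

Bb major down to Db major is a major sixth; each chord root moves by that interval while the quality stays the same.
DM7: root D down a major sixth → F, giving FM7.
Bsus: root B down a major sixth → D, giving Dsus.
Amin: root A down a major sixth → C, giving Cmin.
Gmin: root G down a major sixth → Bb, giving Bbmin.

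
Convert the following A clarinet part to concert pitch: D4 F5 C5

Written C4 on the A clarinet sounds as A3, a minor third lower; apply that shift to every note.
D4 gives B3
F5 gives D5
C5 gives A4

B3 D5 A4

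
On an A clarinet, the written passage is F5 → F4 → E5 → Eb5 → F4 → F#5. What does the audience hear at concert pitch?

D5 D4 C#5 C5 D4 D#5

Written C4 on the A clarinet sounds as A3, a minor third lower; apply that shift to every note.
F5 -> D5
F4 -> D4
E5 -> C#5
Eb5 -> C5
F4 -> D4
F#5 -> D#5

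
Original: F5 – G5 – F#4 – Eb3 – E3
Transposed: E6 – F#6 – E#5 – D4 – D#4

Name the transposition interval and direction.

up a major seventh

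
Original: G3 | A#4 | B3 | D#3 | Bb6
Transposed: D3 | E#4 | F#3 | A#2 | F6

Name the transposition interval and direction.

down a perfect fourth

From G3 to D3 is 4 letter names — a fourth of some quality.
D3 to G3 is 5 semitones, which makes it a perfect fourth; the second version is lower, so the direction is down.
Checking another pair — Bb6 → F6 — gives the same interval.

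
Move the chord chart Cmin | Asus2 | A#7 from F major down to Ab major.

F major down to Ab major is a major sixth; each chord root moves by that interval while the quality stays the same.
Cmin: root C down a major sixth → Eb, giving Ebmin.
Asus2: root A down a major sixth → C, giving Csus2.
A#7: root A# down a major sixth → C#, giving C#7.

Ebmin Csus2 C#7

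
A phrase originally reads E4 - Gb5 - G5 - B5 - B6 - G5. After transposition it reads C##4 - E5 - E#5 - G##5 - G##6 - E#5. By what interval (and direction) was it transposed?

down a diminished third

From E4 to C##4 is 3 letter names — a third of some quality.
C##4 to E4 is 2 semitones, which makes it a diminished third; the second version is lower, so the direction is down.
Checking another pair — G5 → E#5 — gives the same interval.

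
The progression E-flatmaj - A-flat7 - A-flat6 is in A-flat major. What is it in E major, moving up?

A-flat major up to E major is an augmented fifth; each chord root moves by that interval while the quality stays the same.
E-flatmaj: root E-flat up an augmented fifth → B, giving Bmaj.
A-flat7: root A-flat up an augmented fifth → E, giving E7.
A-flat6: root A-flat up an augmented fifth → E, giving E6.

Bmaj E7 E6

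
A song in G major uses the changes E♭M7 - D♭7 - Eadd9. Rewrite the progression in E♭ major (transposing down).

CbM7 Bbb7 Cadd9

G major down to E♭ major is a major third; each chord root moves by that interval while the quality stays the same.
E♭M7: root E♭ down a major third → Cb, giving CbM7.
D♭7: root D♭ down a major third → Bbb, giving Bbb7.
Eadd9: root E down a major third → C, giving Cadd9.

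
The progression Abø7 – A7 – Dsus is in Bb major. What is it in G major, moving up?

Fø7 F#7 Bsus

Bb major up to G major is a major sixth; each chord root moves by that interval while the quality stays the same.
Abø7: root Ab up a major sixth → F, giving Fø7.
A7: root A up a major sixth → F#, giving F#7.
Dsus: root D up a major sixth → B, giving Bsus.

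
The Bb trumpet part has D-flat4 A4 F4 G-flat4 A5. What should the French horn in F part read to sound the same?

First find concert pitch: the Bb trumpet sounds a major second below written, so D-flat4 A4 F4 G-flat4 A5 sounds Cb4 G4 Eb4 Fb4 G5.
Then write for French horn in F: it sounds a perfect fifth below written, so the part must be a perfect fifth above concert.
Cb4 → Gb4
G4 → D5
Eb4 → Bb4
Fb4 → Cb5
G5 → D6

Gb4 D5 Bb4 Cb5 D6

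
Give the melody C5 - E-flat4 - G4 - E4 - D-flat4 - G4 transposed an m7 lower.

D4 F3 A3 F#3 Eb3 A3

C5 to D4
Eb4 to F3
G4 to A3
E4 to F#3
Db4 to Eb3
G4 to A3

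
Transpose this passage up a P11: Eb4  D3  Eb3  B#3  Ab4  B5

Ab5 G4 Ab4 E#5 Db6 E7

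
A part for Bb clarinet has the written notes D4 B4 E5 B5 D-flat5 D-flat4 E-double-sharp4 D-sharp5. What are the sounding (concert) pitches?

C4 A4 D5 A5 Cb5 Cb4 D##4 C#5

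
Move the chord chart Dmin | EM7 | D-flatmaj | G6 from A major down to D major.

A major down to D major is a perfect fifth; each chord root moves by that interval while the quality stays the same.
Dmin: root D down a perfect fifth → G, giving Gmin.
EM7: root E down a perfect fifth → A, giving AM7.
D-flatmaj: root D-flat down a perfect fifth → Gb, giving Gbmaj.
G6: root G down a perfect fifth → C, giving C6.

Gmin AM7 Gbmaj C6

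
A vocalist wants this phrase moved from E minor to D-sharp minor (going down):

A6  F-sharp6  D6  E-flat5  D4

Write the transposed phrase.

E minor to D-sharp minor down is a minor second, so every note moves down by that interval.
A6 gives G#6
F#6 gives E#6
D6 gives C#6
Eb5 gives D5
D4 gives C#4

G#6 E#6 C#6 D5 C#4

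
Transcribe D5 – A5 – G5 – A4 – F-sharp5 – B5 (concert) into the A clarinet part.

F5 C6 Bb5 C5 A5 D6

The A clarinet sounds a minor third below written, so the written part must be a minor third above concert — transpose each note up.
D5 becomes F5
A5 becomes C6
G5 becomes Bb5
A4 becomes C5
F#5 becomes A5
B5 becomes D6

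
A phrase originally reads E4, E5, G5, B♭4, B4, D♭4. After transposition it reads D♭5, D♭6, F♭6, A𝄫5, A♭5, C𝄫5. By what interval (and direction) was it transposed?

From E4 to Db5 is 7 letter names — a seventh of some quality.
E4 to Db5 is 9 semitones, which makes it a diminished seventh; the second version is higher, so the direction is up.
Checking another pair — Db4 → Cbb5 — gives the same interval.

up a diminished seventh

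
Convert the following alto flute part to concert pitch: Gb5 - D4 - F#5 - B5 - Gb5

The alto flute sounds a perfect fourth below written, so transpose each written note down a perfect fourth.
Gb5 gives Db5
D4 gives A3
F#5 gives C#5
B5 gives F#5
Gb5 gives Db5

Db5 A3 C#5 F#5 Db5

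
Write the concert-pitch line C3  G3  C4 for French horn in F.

G3 D4 G4

Written C4 sounds as F3 on the French horn in F, so concert pitches are written a perfect fifth up.
C3 -> G3
G3 -> D4
C4 -> G4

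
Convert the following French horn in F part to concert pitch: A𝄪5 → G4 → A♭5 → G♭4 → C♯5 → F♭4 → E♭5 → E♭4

D##5 C4 Db5 Cb4 F#4 Bbb3 Ab4 Ab3

Written C4 on the French horn in F sounds as F3, a perfect fifth lower; apply that shift to every note.
A##5 to D##5
G4 to C4
Ab5 to Db5
Gb4 to Cb4
C#5 to F#4
Fb4 to Bbb3
Eb5 to Ab4
Eb4 to Ab3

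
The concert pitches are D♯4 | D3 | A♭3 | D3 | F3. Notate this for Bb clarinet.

The Bb clarinet sounds a major second below written, so the written part must be a major second above concert — transpose each note up.
D#4 gives E#4
D3 gives E3
Ab3 gives Bb3
D3 gives E3
F3 gives G3

E#4 E3 Bb3 E3 G3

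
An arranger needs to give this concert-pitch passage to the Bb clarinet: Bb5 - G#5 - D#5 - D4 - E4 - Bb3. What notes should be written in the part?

C6 A#5 E#5 E4 F#4 C4

Written C4 sounds as Bb3 on the Bb clarinet, so concert pitches are written a major second up.
Bb5 -> C6
G#5 -> A#5
D#5 -> E#5
D4 -> E4
E4 -> F#4
Bb3 -> C4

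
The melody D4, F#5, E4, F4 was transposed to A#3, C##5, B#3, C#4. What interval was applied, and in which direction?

down a diminished fourth

From D4 to A#3 is 4 letter names — a fourth of some quality.
A#3 to D4 is 4 semitones, which makes it a diminished fourth; the second version is lower, so the direction is down.
Checking another pair — F4 → C#4 — gives the same interval.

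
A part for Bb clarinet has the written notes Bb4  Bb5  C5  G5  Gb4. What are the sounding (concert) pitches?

Written C4 on the Bb clarinet sounds as Bb3, a major second lower; apply that shift to every note.
Bb4 gives Ab4
Bb5 gives Ab5
C5 gives Bb4
G5 gives F5
Gb4 gives Fb4

Ab4 Ab5 Bb4 F5 Fb4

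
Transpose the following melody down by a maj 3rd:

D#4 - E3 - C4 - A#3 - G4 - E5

B3 C3 Ab3 F#3 Eb4 C5

D#4: a third down reaches B, and 4 semitones makes it B3.
E3 down a major third is C3.
A major third down from C4 gives Ab3.
A#3: a third down reaches F, and 4 semitones makes it F#3.
G4 down a major third is Eb4.
E5 down a major third is C5.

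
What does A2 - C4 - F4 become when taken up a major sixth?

F#3 A4 D5

A2 becomes F#3
C4 becomes A4
F4 becomes D5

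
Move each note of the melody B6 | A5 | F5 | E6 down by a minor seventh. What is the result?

C#6 B4 G4 F#5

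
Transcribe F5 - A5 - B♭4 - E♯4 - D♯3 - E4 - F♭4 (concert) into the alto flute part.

Bb5 D6 Eb5 A#4 G#3 A4 Bbb4

Written C4 sounds as G3 on the alto flute, so concert pitches are written a perfect fourth up.
F5 to Bb5
A5 to D6
Bb4 to Eb5
E#4 to A#4
D#3 to G#3
E4 to A4
Fb4 to Bbb4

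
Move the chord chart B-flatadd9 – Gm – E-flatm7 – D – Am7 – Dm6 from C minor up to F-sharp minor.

Eadd9 C#m Am7 G# D#m7 G#m6

C minor up to F-sharp minor is an augmented fourth; each chord root moves by that interval while the quality stays the same.
B-flatadd9: root B-flat up an augmented fourth → E, giving Eadd9.
Gm: root G up an augmented fourth → C#, giving C#m.
E-flatm7: root E-flat up an augmented fourth → A, giving Am7.
D: root D up an augmented fourth → G#, giving G#.
Am7: root A up an augmented fourth → D#, giving D#m7.
Dm6: root D up an augmented fourth → G#, giving G#m6.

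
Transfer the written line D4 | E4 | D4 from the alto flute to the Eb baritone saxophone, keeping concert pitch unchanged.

F#5 G#5 F#5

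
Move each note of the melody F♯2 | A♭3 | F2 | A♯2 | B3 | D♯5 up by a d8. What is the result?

A diminished octave up from F#2 gives F3.
Ab3 up a diminished octave is Abb4.
A diminished octave up from F2 gives Fb3.
A diminished octave up from A#2 gives A3.
B3: an octave up reaches B, and 11 semitones makes it Bb4.
A diminished octave up from D#5 gives D6.

F3 Abb4 Fb3 A3 Bb4 D6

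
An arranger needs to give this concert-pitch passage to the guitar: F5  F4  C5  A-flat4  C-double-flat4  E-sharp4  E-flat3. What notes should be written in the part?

F6 F5 C6 Ab5 Cbb5 E#5 Eb4

The guitar sounds a perfect octave below written, so the written part must be a perfect octave above concert — transpose each note up.
F5 becomes F6
F4 becomes F5
C5 becomes C6
Ab4 becomes Ab5
Cbb4 becomes Cbb5
E#4 becomes E#5
Eb3 becomes Eb4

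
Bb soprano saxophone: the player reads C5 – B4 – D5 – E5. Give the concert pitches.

Written C4 on the Bb soprano saxophone sounds as Bb3, a major second lower; apply that shift to every note.
C5 → Bb4
B4 → A4
D5 → C5
E5 → D5

Bb4 A4 C5 D5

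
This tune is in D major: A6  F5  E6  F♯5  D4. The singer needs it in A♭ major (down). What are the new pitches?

Eb6 Cb5 Bb5 C5 Ab3

From D down to A♭ is an augmented fourth; apply that to each pitch.
A6 -> Eb6
F5 -> Cb5
E6 -> Bb5
F#5 -> C5
D4 -> Ab3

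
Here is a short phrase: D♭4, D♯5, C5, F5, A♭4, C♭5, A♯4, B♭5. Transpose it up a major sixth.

Db4 becomes Bb4
D#5 becomes B#5
C5 becomes A5
F5 becomes D6
Ab4 becomes F5
Cb5 becomes Ab5
A#4 becomes F##5
Bb5 becomes G6

Bb4 B#5 A5 D6 F5 Ab5 F##5 G6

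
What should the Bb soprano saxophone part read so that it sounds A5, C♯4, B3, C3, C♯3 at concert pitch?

Written C4 sounds as Bb3 on the Bb soprano saxophone, so concert pitches are written a major second up.
A5 -> B5
C#4 -> D#4
B3 -> C#4
C3 -> D3
C#3 -> D#3

B5 D#4 C#4 D3 D#3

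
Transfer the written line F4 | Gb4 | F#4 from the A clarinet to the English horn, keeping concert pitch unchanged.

First find concert pitch: the A clarinet sounds a minor third below written, so F4 Gb4 F#4 sounds D4 Eb4 D#4.
Then write for English horn: it sounds a perfect fifth below written, so the part must be a perfect fifth above concert.
D4 → A4
Eb4 → Bb4
D#4 → A#4

A4 Bb4 A#4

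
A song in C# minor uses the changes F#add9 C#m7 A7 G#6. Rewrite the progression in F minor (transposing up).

Bbadd9 Fm7 Db7 C6

C# minor up to F minor is a diminished fourth; each chord root moves by that interval while the quality stays the same.
F#add9: root F# up a diminished fourth → Bb, giving Bbadd9.
C#m7: root C# up a diminished fourth → F, giving Fm7.
A7: root A up a diminished fourth → Db, giving Db7.
G#6: root G# up a diminished fourth → C, giving C6.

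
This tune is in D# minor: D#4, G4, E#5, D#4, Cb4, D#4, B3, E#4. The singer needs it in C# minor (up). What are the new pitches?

C#5 F5 D#6 C#5 Bbb4 C#5 A4 D#5

D# minor to C# minor up is a minor seventh, so every note moves up by that interval.
D#4 → C#5
G4 → F5
E#5 → D#6
D#4 → C#5
Cb4 → Bbb4
D#4 → C#5
B3 → A4
E#4 → D#5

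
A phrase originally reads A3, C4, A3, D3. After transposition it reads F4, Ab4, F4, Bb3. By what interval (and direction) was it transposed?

From A3 to F4 is 6 letter names — a sixth of some quality.
A3 to F4 is 8 semitones, which makes it a minor sixth; the second version is higher, so the direction is up.
Checking another pair — D3 → Bb3 — gives the same interval.

up a minor sixth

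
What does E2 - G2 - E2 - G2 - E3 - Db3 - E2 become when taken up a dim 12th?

Bb3 Db4 Bb3 Db4 Bb4 Abb4 Bb3

E2 -> Bb3
G2 -> Db4
E2 -> Bb3
G2 -> Db4
E3 -> Bb4
Db3 -> Abb4
E2 -> Bb3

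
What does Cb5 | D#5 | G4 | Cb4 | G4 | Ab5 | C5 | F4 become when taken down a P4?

A perfect fourth down from Cb5 gives Gb4.
A perfect fourth down from D#5 gives A#4.
G4: a fourth down reaches D, and 5 semitones makes it D4.
A perfect fourth down from Cb4 gives Gb3.
A perfect fourth down from G4 gives D4.
A perfect fourth down from Ab5 gives Eb5.
C5: a fourth down reaches G, and 5 semitones makes it G4.
A perfect fourth down from F4 gives C4.

Gb4 A#4 D4 Gb3 D4 Eb5 G4 C4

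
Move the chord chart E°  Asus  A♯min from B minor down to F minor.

B minor down to F minor is an augmented fourth; each chord root moves by that interval while the quality stays the same.
E°: root E down an augmented fourth → Bb, giving Bb°.
Asus: root A down an augmented fourth → Eb, giving Ebsus.
A♯min: root A♯ down an augmented fourth → E, giving Emin.

Bb° Ebsus Emin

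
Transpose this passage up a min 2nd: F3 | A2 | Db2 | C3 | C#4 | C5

F3 to Gb3
A2 to Bb2
Db2 to Ebb2
C3 to Db3
C#4 to D4
C5 to Db5

Gb3 Bb2 Ebb2 Db3 D4 Db5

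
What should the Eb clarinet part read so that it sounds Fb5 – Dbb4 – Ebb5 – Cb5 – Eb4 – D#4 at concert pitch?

Db5 Bbb3 Cb5 Ab4 C4 B#3

The Eb clarinet sounds a minor third above written, so the written part must be a minor third below concert — transpose each note down.
Fb5 becomes Db5
Dbb4 becomes Bbb3
Ebb5 becomes Cb5
Cb5 becomes Ab4
Eb4 becomes C4
D#4 becomes B#3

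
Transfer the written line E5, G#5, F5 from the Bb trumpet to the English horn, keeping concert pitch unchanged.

A5 C#6 Bb5

First find concert pitch: the Bb trumpet sounds a major second below written, so E5 G#5 F5 sounds D5 F#5 Eb5.
Then write for English horn: it sounds a perfect fifth below written, so the part must be a perfect fifth above concert.
D5 → A5
F#5 → C#6
Eb5 → Bb5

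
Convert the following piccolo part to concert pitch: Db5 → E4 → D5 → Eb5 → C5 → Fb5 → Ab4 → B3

Db6 E5 D6 Eb6 C6 Fb6 Ab5 B4

The piccolo sounds a perfect octave above written, so transpose each written note up a perfect octave.
Db5 -> Db6
E4 -> E5
D5 -> D6
Eb5 -> Eb6
C5 -> C6
Fb5 -> Fb6
Ab4 -> Ab5
B3 -> B4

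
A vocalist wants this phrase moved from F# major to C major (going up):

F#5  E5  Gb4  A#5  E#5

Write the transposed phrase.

From F# up to C is a diminished fifth; apply that to each pitch.
F#5 → C6
E5 → Bb5
Gb4 → Dbb5
A#5 → E6
E#5 → B5

C6 Bb5 Dbb5 E6 B5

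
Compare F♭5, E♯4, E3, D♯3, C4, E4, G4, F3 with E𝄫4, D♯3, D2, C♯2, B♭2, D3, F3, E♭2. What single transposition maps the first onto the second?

From Fb5 to Ebb4 is 9 letter names — a ninth of some quality.
Ebb4 to Fb5 is 14 semitones, which makes it a major ninth; the second version is lower, so the direction is down.
Checking another pair — F3 → Eb2 — gives the same interval.

down a major ninth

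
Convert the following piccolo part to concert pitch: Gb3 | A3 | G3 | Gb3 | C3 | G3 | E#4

Gb4 A4 G4 Gb4 C4 G4 E#5

Written C4 on the piccolo sounds as C5, a perfect octave higher; apply that shift to every note.
Gb3 gives Gb4
A3 gives A4
G3 gives G4
Gb3 gives Gb4
C3 gives C4
G3 gives G4
E#4 gives E#5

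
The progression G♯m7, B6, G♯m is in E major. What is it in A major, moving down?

C#m7 E6 C#m

E major down to A major is a perfect fifth; each chord root moves by that interval while the quality stays the same.
G♯m7: root G♯ down a perfect fifth → C#, giving C#m7.
B6: root B down a perfect fifth → E, giving E6.
G♯m: root G♯ down a perfect fifth → C#, giving C#m.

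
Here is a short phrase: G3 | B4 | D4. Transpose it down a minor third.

G3 -> E3
B4 -> G#4
D4 -> B3

E3 G#4 B3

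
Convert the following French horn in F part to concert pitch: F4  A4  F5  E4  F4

Bb3 D4 Bb4 A3 Bb3

Written C4 on the French horn in F sounds as F3, a perfect fifth lower; apply that shift to every note.
F4 gives Bb3
A4 gives D4
F5 gives Bb4
E4 gives A3
F4 gives Bb3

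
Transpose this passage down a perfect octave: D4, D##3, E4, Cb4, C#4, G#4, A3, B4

D3 D##2 E3 Cb3 C#3 G#3 A2 B3

A perfect octave down from D4 gives D3.
D##3 down a perfect octave is D##2.
E4 down a perfect octave is E3.
Cb4: an octave down reaches C, and 12 semitones makes it Cb3.
C#4: an octave down reaches C, and 12 semitones makes it C#3.
G#4 down a perfect octave is G#3.
A perfect octave down from A3 gives A2.
B4 down a perfect octave is B3.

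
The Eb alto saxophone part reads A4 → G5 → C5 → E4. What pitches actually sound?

C4 Bb4 Eb4 G3

The Eb alto saxophone sounds a major sixth below written, so transpose each written note down a major sixth.
A4 -> C4
G5 -> Bb4
C5 -> Eb4
E4 -> G3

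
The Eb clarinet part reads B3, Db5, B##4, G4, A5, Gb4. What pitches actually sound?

D4 Fb5 D##5 Bb4 C6 Bbb4

Written C4 on the Eb clarinet sounds as Eb4, a minor third higher; apply that shift to every note.
B3 becomes D4
Db5 becomes Fb5
B##4 becomes D##5
G4 becomes Bb4
A5 becomes C6
Gb4 becomes Bbb4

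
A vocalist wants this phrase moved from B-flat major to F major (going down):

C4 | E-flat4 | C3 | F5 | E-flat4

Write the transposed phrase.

G3 Bb3 G2 C5 Bb3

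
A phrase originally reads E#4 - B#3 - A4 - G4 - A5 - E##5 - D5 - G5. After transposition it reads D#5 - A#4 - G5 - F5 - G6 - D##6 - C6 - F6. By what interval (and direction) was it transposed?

up a minor seventh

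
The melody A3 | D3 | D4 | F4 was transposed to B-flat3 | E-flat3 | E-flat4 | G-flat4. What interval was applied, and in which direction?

up a minor second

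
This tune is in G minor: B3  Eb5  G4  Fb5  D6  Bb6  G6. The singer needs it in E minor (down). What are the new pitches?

G#3 C5 E4 Db5 B5 G6 E6

From G down to E is a minor third; apply that to each pitch.
B3 gives G#3
Eb5 gives C5
G4 gives E4
Fb5 gives Db5
D6 gives B5
Bb6 gives G6
G6 gives E6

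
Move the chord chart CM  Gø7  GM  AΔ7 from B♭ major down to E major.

B♭ major down to E major is a diminished fifth; each chord root moves by that interval while the quality stays the same.
CM: root C down a diminished fifth → F#, giving F#M.
Gø7: root G down a diminished fifth → C#, giving C#ø7.
GM: root G down a diminished fifth → C#, giving C#M.
AΔ7: root A down a diminished fifth → D#, giving D#Δ7.

F#M C#ø7 C#M D#Δ7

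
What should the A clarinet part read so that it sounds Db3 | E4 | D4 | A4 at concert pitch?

Fb3 G4 F4 C5

Written C4 sounds as A3 on the A clarinet, so concert pitches are written a minor third up.
Db3 gives Fb3
E4 gives G4
D4 gives F4
A4 gives C5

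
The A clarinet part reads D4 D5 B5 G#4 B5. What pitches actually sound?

Written C4 on the A clarinet sounds as A3, a minor third lower; apply that shift to every note.
D4 gives B3
D5 gives B4
B5 gives G#5
G#4 gives E#4
B5 gives G#5

B3 B4 G#5 E#4 G#5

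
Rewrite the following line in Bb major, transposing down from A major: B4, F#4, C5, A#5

C4 G3 Db4 B4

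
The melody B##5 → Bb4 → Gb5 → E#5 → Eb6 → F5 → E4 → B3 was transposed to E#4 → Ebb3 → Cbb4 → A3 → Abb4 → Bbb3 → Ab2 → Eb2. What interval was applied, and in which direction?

down an augmented twelfth

Take the first pair: B##5 → E#4. B to E spans 12 letter names, so the interval is some kind of twelfth.
E#4 to B##5 is 20 semitones, which makes it an augmented twelfth; the second version is lower, so the direction is down.
Checking another pair — B3 → Eb2 — gives the same interval.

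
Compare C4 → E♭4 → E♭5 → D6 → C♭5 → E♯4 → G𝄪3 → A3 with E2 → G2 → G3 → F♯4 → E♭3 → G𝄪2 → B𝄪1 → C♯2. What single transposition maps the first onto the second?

Take the first pair: C4 → E2. C to E spans 13 letter names, so the interval is some kind of thirteenth.
E2 to C4 is 20 semitones, which makes it a minor thirteenth; the second version is lower, so the direction is down.
Checking another pair — A3 → C#2 — gives the same interval.

down a minor thirteenth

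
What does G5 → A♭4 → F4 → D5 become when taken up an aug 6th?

E#6 F#5 D#5 B#5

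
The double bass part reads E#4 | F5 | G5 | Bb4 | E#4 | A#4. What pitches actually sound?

E#3 F4 G4 Bb3 E#3 A#3

Written C4 on the double bass sounds as C3, a perfect octave lower; apply that shift to every note.
E#4 gives E#3
F5 gives F4
G5 gives G4
Bb4 gives Bb3
E#4 gives E#3
A#4 gives A#3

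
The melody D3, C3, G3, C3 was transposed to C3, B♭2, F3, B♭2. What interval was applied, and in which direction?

From D3 to C3 is 2 letter names — a second of some quality.
C3 to D3 is 2 semitones, which makes it a major second; the second version is lower, so the direction is down.
Checking another pair — C3 → Bb2 — gives the same interval.

down a major second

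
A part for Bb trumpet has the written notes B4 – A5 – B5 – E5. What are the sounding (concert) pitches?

The Bb trumpet sounds a major second below written, so transpose each written note down a major second.
B4 gives A4
A5 gives G5
B5 gives A5
E5 gives D5

A4 G5 A5 D5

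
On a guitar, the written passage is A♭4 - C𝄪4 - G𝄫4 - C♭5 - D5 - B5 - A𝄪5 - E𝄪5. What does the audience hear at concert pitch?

Ab3 C##3 Gbb3 Cb4 D4 B4 A##4 E##4

Written C4 on the guitar sounds as C3, a perfect octave lower; apply that shift to every note.
Ab4 to Ab3
C##4 to C##3
Gbb4 to Gbb3
Cb5 to Cb4
D5 to D4
B5 to B4
A##5 to A##4
E##5 to E##4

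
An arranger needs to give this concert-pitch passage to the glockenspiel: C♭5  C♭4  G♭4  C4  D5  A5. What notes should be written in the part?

The glockenspiel sounds a perfect fifteenth above written, so the written part must be a perfect fifteenth below concert — transpose each note down.
Cb5 → Cb3
Cb4 → Cb2
Gb4 → Gb2
C4 → C2
D5 → D3
A5 → A3

Cb3 Cb2 Gb2 C2 D3 A3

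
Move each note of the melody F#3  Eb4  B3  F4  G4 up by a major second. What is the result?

G#3 F4 C#4 G4 A4

F#3 → G#3
Eb4 → F4
B3 → C#4
F4 → G4
G4 → A4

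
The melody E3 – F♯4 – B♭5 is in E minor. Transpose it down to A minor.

A2 B3 Eb5

From E down to A is a perfect fifth; apply that to each pitch.
E3 to A2
F#4 to B3
Bb5 to Eb5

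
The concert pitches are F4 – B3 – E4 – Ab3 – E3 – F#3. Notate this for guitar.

The guitar sounds a perfect octave below written, so the written part must be a perfect octave above concert — transpose each note up.
F4 -> F5
B3 -> B4
E4 -> E5
Ab3 -> Ab4
E3 -> E4
F#3 -> F#4

F5 B4 E5 Ab4 E4 F#4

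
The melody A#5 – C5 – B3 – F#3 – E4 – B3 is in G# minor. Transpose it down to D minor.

From G# down to D is an augmented fourth; apply that to each pitch.
A#5 -> E5
C5 -> Gb4
B3 -> F3
F#3 -> C3
E4 -> Bb3
B3 -> F3

E5 Gb4 F3 C3 Bb3 F3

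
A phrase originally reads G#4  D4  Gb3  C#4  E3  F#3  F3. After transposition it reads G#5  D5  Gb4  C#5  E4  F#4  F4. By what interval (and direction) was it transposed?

Take the first pair: G#4 → G#5. G to G spans 8 letter names, so the interval is some kind of octave.
G#4 to G#5 is 12 semitones, which makes it a perfect octave; the second version is higher, so the direction is up.
Checking another pair — F3 → F4 — gives the same interval.

up a perfect octave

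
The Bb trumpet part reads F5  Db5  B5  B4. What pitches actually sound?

Eb5 Cb5 A5 A4

The Bb trumpet sounds a major second below written, so transpose each written note down a major second.
F5 -> Eb5
Db5 -> Cb5
B5 -> A5
B4 -> A4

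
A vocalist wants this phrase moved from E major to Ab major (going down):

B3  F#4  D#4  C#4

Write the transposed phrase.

From E down to Ab is an augmented fifth; apply that to each pitch.
B3 gives Eb3
F#4 gives Bb3
D#4 gives G3
C#4 gives F3

Eb3 Bb3 G3 F3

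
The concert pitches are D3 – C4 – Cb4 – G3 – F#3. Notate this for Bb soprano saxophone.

E3 D4 Db4 A3 G#3

Written C4 sounds as Bb3 on the Bb soprano saxophone, so concert pitches are written a major second up.
D3 to E3
C4 to D4
Cb4 to Db4
G3 to A3
F#3 to G#3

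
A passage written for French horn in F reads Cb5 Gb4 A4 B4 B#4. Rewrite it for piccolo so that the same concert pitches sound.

Fb3 Cb3 D3 E3 E#3

First find concert pitch: the French horn in F sounds a perfect fifth below written, so Cb5 Gb4 A4 B4 B#4 sounds Fb4 Cb4 D4 E4 E#4.
Then write for piccolo: it sounds a perfect octave above written, so the part must be a perfect octave below concert.
Fb4 → Fb3
Cb4 → Cb3
D4 → D3
E4 → E3
E#4 → E#3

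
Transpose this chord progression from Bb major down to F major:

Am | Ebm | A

Em Bbm E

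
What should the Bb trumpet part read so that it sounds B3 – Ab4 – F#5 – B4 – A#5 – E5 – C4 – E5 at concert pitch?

The Bb trumpet sounds a major second below written, so the written part must be a major second above concert — transpose each note up.
B3 -> C#4
Ab4 -> Bb4
F#5 -> G#5
B4 -> C#5
A#5 -> B#5
E5 -> F#5
C4 -> D4
E5 -> F#5

C#4 Bb4 G#5 C#5 B#5 F#5 D4 F#5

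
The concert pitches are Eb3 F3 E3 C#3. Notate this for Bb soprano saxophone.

F3 G3 F#3 D#3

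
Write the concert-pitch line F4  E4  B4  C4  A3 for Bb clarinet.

Written C4 sounds as Bb3 on the Bb clarinet, so concert pitches are written a major second up.
F4 → G4
E4 → F#4
B4 → C#5
C4 → D4
A3 → B3

G4 F#4 C#5 D4 B3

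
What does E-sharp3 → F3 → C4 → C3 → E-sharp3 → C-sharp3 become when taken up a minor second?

E#3 gives F#3
F3 gives Gb3
C4 gives Db4
C3 gives Db3
E#3 gives F#3
C#3 gives D3

F#3 Gb3 Db4 Db3 F#3 D3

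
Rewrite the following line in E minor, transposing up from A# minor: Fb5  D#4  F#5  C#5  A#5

Cbb6 A4 C6 G5 E6

From A# up to E is a diminished fifth; apply that to each pitch.
Fb5 → Cbb6
D#4 → A4
F#5 → C6
C#5 → G5
A#5 → E6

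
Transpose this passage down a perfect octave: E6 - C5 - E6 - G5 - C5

E5 C4 E5 G4 C4

E6 -> E5
C5 -> C4
E6 -> E5
G5 -> G4
C5 -> C4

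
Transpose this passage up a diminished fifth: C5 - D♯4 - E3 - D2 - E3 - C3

Gb5 A4 Bb3 Ab2 Bb3 Gb3

C5 up a diminished fifth is Gb5.
A diminished fifth up from D#4 gives A4.
E3: a fifth up reaches B, and 6 semitones makes it Bb3.
D2 up a diminished fifth is Ab2.
E3: a fifth up reaches B, and 6 semitones makes it Bb3.
A diminished fifth up from C3 gives Gb3.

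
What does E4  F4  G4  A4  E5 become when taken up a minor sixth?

E4 up a minor sixth is C5.
A minor sixth up from F4 gives Db5.
A minor sixth up from G4 gives Eb5.
A4 up a minor sixth is F5.
E5 up a minor sixth is C6.

C5 Db5 Eb5 F5 C6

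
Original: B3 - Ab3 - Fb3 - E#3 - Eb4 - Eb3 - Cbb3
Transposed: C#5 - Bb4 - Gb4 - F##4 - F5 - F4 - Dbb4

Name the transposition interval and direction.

From B3 to C#5 is 9 letter names — a ninth of some quality.
B3 to C#5 is 14 semitones, which makes it a major ninth; the second version is higher, so the direction is up.
Checking another pair — Cbb3 → Dbb4 — gives the same interval.

up a major ninth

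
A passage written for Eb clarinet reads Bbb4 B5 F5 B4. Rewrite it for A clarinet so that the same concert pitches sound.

First find concert pitch: the Eb clarinet sounds a minor third above written, so Bbb4 B5 F5 B4 sounds Dbb5 D6 Ab5 D5.
Then write for A clarinet: it sounds a minor third below written, so the part must be a minor third above concert.
Dbb5 → Fbb5
D6 → F6
Ab5 → Cb6
D5 → F5

Fbb5 F6 Cb6 F5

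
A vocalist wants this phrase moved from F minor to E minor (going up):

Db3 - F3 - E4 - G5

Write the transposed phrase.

F minor to E minor up is a major seventh, so every note moves up by that interval.
Db3 → C4
F3 → E4
E4 → D#5
G5 → F#6

C4 E4 D#5 F#6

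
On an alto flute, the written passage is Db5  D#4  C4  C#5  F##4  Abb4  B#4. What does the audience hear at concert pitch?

Ab4 A#3 G3 G#4 C##4 Ebb4 F##4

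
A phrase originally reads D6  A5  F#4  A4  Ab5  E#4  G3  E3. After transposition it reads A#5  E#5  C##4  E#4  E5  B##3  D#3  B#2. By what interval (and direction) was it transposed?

Take the first pair: D6 → A#5. D to A spans 4 letter names, so the interval is some kind of fourth.
A#5 to D6 is 4 semitones, which makes it a diminished fourth; the second version is lower, so the direction is down.
Checking another pair — E3 → B#2 — gives the same interval.

down a diminished fourth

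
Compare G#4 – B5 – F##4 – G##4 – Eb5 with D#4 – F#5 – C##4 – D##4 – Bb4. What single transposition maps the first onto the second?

From G#4 to D#4 is 4 letter names — a fourth of some quality.
D#4 to G#4 is 5 semitones, which makes it a perfect fourth; the second version is lower, so the direction is down.
Checking another pair — Eb5 → Bb4 — gives the same interval.

down a perfect fourth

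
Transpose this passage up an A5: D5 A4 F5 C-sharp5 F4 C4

A#5 E#5 C#6 G##5 C#5 G#4

D5: a fifth up reaches A, and 8 semitones makes it A#5.
An augmented fifth up from A4 gives E#5.
An augmented fifth up from F5 gives C#6.
C#5: a fifth up reaches G, and 8 semitones makes it G##5.
An augmented fifth up from F4 gives C#5.
An augmented fifth up from C4 gives G#4.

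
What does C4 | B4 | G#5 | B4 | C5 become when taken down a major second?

Bb3 A4 F#5 A4 Bb4

A major second down from C4 gives Bb3.
B4 down a major second is A4.
G#5 down a major second is F#5.
B4: a second down reaches A, and 2 semitones makes it A4.
A major second down from C5 gives Bb4.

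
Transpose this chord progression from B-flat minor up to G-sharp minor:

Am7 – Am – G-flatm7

F##m7 F##m Em7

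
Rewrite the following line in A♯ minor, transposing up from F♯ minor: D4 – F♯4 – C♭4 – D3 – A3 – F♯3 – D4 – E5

F#4 A#4 Eb4 F#3 C#4 A#3 F#4 G#5

From F♯ up to A♯ is a major third; apply that to each pitch.
D4 becomes F#4
F#4 becomes A#4
Cb4 becomes Eb4
D3 becomes F#3
A3 becomes C#4
F#3 becomes A#3
D4 becomes F#4
E5 becomes G#5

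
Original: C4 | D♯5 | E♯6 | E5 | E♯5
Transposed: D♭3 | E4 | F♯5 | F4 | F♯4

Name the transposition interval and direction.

down a major seventh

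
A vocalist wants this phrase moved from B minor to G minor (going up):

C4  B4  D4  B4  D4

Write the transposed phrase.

Ab4 G5 Bb4 G5 Bb4

B minor to G minor up is a minor sixth, so every note moves up by that interval.
C4 -> Ab4
B4 -> G5
D4 -> Bb4
B4 -> G5
D4 -> Bb4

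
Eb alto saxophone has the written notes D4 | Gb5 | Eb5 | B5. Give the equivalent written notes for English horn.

First find concert pitch: the Eb alto saxophone sounds a major sixth below written, so D4 Gb5 Eb5 B5 sounds F3 Bbb4 Gb4 D5.
Then write for English horn: it sounds a perfect fifth below written, so the part must be a perfect fifth above concert.
F3 → C4
Bbb4 → Fb5
Gb4 → Db5
D5 → A5

C4 Fb5 Db5 A5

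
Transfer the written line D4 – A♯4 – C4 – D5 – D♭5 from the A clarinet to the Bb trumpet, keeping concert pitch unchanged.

C#4 G##4 B3 C#5 C5

First find concert pitch: the A clarinet sounds a minor third below written, so D4 A♯4 C4 D5 D♭5 sounds B3 F##4 A3 B4 Bb4.
Then write for Bb trumpet: it sounds a major second below written, so the part must be a major second above concert.
B3 → C#4
F##4 → G##4
A3 → B3
B4 → C#5
Bb4 → C5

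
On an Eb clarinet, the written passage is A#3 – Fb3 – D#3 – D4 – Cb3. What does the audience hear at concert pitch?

C#4 Abb3 F#3 F4 Ebb3

Written C4 on the Eb clarinet sounds as Eb4, a minor third higher; apply that shift to every note.
A#3 to C#4
Fb3 to Abb3
D#3 to F#3
D4 to F4
Cb3 to Ebb3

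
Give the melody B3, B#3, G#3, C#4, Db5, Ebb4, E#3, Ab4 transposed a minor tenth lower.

B3 → G#2
B#3 → G##2
G#3 → E#2
C#4 → A#2
Db5 → Bb3
Ebb4 → Cb3
E#3 → C##2
Ab4 → F3

G#2 G##2 E#2 A#2 Bb3 Cb3 C##2 F3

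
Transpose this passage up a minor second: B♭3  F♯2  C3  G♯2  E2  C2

Cb4 G2 Db3 A2 F2 Db2

Bb3: a second up reaches C, and 1 semitone makes it Cb4.
F#2: a second up reaches G, and 1 semitone makes it G2.
C3: a second up reaches D, and 1 semitone makes it Db3.
G#2: a second up reaches A, and 1 semitone makes it A2.
E2 up a minor second is F2.
C2 up a minor second is Db2.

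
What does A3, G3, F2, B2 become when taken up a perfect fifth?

E4 D4 C3 F#3

A perfect fifth up from A3 gives E4.
G3 up a perfect fifth is D4.
A perfect fifth up from F2 gives C3.
A perfect fifth up from B2 gives F#3.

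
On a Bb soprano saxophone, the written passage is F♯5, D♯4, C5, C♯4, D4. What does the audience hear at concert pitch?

E5 C#4 Bb4 B3 C4

Written C4 on the Bb soprano saxophone sounds as Bb3, a major second lower; apply that shift to every note.
F#5 → E5
D#4 → C#4
C5 → Bb4
C#4 → B3
D4 → C4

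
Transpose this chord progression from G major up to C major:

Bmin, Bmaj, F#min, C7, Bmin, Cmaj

Emin Emaj Bmin F7 Emin Fmaj

G major up to C major is a perfect fourth; each chord root moves by that interval while the quality stays the same.
Bmin: root B up a perfect fourth → E, giving Emin.
Bmaj: root B up a perfect fourth → E, giving Emaj.
F#min: root F# up a perfect fourth → B, giving Bmin.
C7: root C up a perfect fourth → F, giving F7.
Bmin: root B up a perfect fourth → E, giving Emin.
Cmaj: root C up a perfect fourth → F, giving Fmaj.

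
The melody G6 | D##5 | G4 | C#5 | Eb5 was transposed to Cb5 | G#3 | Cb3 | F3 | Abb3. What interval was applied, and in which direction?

Take the first pair: G6 → Cb5. G to C spans 12 letter names, so the interval is some kind of twelfth.
Cb5 to G6 is 20 semitones, which makes it an augmented twelfth; the second version is lower, so the direction is down.
Checking another pair — Eb5 → Abb3 — gives the same interval.

down an augmented twelfth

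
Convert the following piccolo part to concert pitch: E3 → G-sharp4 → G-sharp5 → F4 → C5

The piccolo sounds a perfect octave above written, so transpose each written note up a perfect octave.
E3 -> E4
G#4 -> G#5
G#5 -> G#6
F4 -> F5
C5 -> C6

E4 G#5 G#6 F5 C6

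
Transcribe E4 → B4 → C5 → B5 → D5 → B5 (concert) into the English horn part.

B4 F#5 G5 F#6 A5 F#6

The English horn sounds a perfect fifth below written, so the written part must be a perfect fifth above concert — transpose each note up.
E4 to B4
B4 to F#5
C5 to G5
B5 to F#6
D5 to A5
B5 to F#6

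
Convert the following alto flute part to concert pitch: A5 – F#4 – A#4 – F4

E5 C#4 E#4 C4

The alto flute sounds a perfect fourth below written, so transpose each written note down a perfect fourth.
A5 becomes E5
F#4 becomes C#4
A#4 becomes E#4
F4 becomes C4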